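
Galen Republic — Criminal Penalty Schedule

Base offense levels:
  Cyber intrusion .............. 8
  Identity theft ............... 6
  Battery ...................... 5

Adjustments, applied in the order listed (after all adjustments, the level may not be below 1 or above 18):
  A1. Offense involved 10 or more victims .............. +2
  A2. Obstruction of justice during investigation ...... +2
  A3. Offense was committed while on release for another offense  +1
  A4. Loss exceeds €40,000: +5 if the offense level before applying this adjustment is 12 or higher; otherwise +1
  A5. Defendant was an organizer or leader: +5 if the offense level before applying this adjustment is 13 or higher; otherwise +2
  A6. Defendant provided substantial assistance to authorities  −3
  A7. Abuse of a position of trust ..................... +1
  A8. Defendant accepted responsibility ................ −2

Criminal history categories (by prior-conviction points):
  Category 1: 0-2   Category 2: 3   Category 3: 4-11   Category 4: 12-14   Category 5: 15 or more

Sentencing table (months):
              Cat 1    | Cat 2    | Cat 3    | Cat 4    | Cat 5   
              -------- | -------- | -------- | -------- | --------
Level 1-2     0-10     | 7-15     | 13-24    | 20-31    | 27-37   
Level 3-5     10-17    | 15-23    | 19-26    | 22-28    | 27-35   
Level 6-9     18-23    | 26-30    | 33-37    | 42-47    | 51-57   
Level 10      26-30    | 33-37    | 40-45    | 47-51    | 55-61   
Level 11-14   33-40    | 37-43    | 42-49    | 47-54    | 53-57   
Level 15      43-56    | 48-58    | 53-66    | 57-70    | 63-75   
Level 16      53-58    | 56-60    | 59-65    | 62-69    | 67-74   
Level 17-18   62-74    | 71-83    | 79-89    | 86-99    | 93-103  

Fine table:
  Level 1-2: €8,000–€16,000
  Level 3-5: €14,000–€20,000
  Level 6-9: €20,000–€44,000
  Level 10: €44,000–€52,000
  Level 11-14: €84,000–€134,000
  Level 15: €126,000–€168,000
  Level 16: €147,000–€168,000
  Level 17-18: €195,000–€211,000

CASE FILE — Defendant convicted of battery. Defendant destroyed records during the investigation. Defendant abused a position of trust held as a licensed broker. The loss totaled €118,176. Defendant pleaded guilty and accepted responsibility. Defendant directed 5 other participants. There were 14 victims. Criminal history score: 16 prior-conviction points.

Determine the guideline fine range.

€84,000–€134,000

Base offense level for battery: 5.
A1 applies: 5 + 2 = 7.
A2 applies: 7 + 2 = 9.
A4 applies (level before this adjustment is 9 < 12, so +1): 9 + 1 = 10.
A5 applies (level before this adjustment is 10 < 13, so +2): 10 + 2 = 12.
A7 applies: 12 + 1 = 13.
A8 applies: 13 − 2 = 11.
Final offense level: 11.
Level 11 falls in the 11-14 band.
Fine table: Level 11-14 → €84,000–€134,000.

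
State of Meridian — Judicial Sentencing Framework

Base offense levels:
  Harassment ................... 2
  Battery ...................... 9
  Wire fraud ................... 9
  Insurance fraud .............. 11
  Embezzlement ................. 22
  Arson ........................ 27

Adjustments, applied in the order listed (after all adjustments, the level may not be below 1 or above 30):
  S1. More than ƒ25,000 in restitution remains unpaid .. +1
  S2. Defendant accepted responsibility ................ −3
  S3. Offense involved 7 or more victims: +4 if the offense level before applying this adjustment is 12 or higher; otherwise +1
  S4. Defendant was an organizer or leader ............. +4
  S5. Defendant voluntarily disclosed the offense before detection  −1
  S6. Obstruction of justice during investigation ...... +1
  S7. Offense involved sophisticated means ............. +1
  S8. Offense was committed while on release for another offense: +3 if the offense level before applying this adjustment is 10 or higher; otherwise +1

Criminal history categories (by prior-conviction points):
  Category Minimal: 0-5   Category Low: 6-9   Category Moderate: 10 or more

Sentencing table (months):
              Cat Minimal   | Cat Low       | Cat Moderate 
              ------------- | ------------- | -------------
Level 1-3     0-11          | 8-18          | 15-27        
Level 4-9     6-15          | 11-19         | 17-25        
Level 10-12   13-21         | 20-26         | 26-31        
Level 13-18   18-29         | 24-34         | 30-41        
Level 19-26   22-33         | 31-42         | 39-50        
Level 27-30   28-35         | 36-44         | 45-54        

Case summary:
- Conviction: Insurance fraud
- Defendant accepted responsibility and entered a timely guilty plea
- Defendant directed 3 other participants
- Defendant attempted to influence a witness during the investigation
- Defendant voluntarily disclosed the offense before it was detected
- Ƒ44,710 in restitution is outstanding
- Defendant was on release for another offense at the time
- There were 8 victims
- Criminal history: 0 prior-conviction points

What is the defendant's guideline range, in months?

Base offense level for insurance fraud: 11.
S1 applies: 11 + 1 = 12.
S2 applies: 12 − 3 = 9.
S3 applies (level before this adjustment is 9 < 12, so +1): 9 + 1 = 10.
S4 applies: 10 + 4 = 14.
S5 applies: 14 − 1 = 13.
S6 applies: 13 + 1 = 14.
S7 does not apply.
S8 applies (level before this adjustment is 14 ≥ 10, so +3): 14 + 3 = 17.
Final offense level: 17.
Criminal history: 0 prior points → Category Minimal (0-5).
Level 17 falls in the 13-18 band.
Grid: Level 13-18 × Category Minimal = 18-29 months.

18-29 months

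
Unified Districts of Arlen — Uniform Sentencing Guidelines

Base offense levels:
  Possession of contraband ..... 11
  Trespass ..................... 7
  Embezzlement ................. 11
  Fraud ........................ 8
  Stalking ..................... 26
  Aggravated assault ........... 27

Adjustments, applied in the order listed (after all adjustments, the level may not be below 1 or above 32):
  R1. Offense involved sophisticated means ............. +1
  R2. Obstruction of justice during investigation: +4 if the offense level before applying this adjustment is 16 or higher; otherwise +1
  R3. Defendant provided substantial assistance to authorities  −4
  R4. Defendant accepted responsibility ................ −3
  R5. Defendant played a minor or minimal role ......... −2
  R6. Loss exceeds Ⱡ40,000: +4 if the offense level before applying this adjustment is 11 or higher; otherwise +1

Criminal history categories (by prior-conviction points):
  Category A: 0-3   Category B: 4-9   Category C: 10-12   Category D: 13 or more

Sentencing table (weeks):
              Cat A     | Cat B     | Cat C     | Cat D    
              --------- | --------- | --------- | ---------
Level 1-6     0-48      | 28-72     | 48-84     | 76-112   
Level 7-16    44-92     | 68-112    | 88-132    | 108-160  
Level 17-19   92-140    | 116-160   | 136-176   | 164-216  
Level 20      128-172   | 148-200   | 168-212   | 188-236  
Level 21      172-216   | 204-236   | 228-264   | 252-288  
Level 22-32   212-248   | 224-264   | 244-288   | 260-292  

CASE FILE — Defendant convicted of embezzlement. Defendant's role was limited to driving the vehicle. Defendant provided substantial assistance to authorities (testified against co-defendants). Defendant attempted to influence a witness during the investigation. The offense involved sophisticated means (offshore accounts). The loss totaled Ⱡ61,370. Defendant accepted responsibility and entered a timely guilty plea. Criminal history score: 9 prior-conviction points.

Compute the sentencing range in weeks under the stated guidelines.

Base offense level for embezzlement: 11.
R1 applies: 11 + 1 = 12.
R2 applies (level before this adjustment is 12 < 16, so +1): 12 + 1 = 13.
R3 applies: 13 − 4 = 9.
R4 applies: 9 − 3 = 6.
R5 applies: 6 − 2 = 4.
R6 applies (level before this adjustment is 4 < 11, so +1): 4 + 1 = 5.
Final offense level: 5.
Criminal history: 9 prior points → Category B (4-9).
Level 5 falls in the 1-6 band.
Grid: Level 1-6 × Category B = 28-72 weeks.

28-72 weeks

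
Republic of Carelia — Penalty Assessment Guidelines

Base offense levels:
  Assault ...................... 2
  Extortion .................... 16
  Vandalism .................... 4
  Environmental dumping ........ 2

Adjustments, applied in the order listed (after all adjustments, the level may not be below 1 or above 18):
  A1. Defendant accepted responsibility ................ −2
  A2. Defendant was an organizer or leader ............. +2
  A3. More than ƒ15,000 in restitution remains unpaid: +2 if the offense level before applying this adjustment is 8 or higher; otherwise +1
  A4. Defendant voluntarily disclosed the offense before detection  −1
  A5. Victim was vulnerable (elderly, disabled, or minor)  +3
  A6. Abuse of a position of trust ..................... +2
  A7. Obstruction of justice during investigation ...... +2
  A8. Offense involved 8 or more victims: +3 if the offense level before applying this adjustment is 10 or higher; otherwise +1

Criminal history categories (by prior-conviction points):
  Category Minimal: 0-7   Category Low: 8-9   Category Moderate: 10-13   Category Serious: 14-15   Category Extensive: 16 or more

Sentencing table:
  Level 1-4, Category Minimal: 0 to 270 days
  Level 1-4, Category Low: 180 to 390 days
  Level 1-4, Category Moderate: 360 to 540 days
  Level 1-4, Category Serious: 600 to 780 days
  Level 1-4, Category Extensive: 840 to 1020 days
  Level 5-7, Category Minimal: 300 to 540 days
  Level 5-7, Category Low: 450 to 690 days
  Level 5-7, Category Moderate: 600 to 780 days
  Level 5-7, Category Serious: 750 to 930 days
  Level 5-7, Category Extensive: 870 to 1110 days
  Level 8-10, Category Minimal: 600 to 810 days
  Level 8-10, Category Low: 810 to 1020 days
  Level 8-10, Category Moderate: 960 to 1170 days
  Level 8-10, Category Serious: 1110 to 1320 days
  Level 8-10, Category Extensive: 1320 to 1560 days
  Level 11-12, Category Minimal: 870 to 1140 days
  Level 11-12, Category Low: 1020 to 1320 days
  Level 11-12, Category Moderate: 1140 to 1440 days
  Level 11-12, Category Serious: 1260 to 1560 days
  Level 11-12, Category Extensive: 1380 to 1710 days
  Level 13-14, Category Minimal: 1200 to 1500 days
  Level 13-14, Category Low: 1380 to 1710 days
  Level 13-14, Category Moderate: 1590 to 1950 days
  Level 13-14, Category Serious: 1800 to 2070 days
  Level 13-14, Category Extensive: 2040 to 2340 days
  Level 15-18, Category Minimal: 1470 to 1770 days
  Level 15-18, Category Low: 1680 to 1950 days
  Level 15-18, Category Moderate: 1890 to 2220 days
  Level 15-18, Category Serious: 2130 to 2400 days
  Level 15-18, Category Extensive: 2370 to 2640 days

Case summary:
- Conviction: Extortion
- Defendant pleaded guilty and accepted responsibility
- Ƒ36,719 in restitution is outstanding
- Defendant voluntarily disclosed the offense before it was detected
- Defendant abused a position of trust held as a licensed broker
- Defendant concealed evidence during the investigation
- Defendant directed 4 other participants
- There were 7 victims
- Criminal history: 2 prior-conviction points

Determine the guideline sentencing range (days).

1470-1770 days

Base offense level for extortion: 16.
A1 applies: 16 − 2 = 14.
A2 applies: 14 + 2 = 16.
A3 applies (level before this adjustment is 16 ≥ 8, so +2): 16 + 2 = 18.
A4 applies: 18 − 1 = 17.
A6 applies: 17 + 2 = 19.
A7 applies: 19 + 2 = 21.
Level 21 exceeds the maximum of 18; capped at 18.
Final offense level: 18.
Criminal history: 2 prior points → Category Minimal (0-7).
Level 18 falls in the 15-18 band.
Grid: Level 15-18 × Category Minimal = 1470-1770 days.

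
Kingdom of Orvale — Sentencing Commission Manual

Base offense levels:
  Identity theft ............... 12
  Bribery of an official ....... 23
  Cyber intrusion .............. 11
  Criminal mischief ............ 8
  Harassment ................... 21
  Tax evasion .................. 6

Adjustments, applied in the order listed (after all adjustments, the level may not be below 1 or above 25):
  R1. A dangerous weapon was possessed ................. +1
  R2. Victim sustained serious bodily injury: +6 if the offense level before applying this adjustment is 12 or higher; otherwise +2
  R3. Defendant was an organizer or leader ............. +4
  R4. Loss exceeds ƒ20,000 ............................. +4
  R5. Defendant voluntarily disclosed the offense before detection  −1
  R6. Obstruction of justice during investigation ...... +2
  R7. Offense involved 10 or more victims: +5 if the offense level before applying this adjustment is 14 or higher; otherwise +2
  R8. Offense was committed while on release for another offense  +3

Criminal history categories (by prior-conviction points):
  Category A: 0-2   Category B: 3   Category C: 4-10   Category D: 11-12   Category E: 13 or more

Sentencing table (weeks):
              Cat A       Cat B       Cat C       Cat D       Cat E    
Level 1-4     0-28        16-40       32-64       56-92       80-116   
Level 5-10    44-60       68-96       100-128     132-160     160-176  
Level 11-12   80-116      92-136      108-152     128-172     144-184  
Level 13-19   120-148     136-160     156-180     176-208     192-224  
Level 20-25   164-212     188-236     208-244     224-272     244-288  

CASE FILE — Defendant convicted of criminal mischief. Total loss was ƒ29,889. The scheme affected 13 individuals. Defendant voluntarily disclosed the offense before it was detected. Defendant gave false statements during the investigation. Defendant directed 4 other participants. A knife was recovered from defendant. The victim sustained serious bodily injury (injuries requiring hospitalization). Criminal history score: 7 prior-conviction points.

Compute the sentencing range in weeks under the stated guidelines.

Base offense level for criminal mischief: 8.
R1 applies: 8 + 1 = 9.
R2 applies (level before this adjustment is 9 < 12, so +2): 9 + 2 = 11.
R3 applies: 11 + 4 = 15.
R4 applies: 15 + 4 = 19.
R5 applies: 19 − 1 = 18.
R6 applies: 18 + 2 = 20.
R7 applies (level before this adjustment is 20 ≥ 14, so +5): 20 + 5 = 25.
Final offense level: 25.
Criminal history: 7 prior points → Category C (4-10).
Level 25 falls in the 20-25 band.
Grid: Level 20-25 × Category C = 208-244 weeks.

208-244 weeks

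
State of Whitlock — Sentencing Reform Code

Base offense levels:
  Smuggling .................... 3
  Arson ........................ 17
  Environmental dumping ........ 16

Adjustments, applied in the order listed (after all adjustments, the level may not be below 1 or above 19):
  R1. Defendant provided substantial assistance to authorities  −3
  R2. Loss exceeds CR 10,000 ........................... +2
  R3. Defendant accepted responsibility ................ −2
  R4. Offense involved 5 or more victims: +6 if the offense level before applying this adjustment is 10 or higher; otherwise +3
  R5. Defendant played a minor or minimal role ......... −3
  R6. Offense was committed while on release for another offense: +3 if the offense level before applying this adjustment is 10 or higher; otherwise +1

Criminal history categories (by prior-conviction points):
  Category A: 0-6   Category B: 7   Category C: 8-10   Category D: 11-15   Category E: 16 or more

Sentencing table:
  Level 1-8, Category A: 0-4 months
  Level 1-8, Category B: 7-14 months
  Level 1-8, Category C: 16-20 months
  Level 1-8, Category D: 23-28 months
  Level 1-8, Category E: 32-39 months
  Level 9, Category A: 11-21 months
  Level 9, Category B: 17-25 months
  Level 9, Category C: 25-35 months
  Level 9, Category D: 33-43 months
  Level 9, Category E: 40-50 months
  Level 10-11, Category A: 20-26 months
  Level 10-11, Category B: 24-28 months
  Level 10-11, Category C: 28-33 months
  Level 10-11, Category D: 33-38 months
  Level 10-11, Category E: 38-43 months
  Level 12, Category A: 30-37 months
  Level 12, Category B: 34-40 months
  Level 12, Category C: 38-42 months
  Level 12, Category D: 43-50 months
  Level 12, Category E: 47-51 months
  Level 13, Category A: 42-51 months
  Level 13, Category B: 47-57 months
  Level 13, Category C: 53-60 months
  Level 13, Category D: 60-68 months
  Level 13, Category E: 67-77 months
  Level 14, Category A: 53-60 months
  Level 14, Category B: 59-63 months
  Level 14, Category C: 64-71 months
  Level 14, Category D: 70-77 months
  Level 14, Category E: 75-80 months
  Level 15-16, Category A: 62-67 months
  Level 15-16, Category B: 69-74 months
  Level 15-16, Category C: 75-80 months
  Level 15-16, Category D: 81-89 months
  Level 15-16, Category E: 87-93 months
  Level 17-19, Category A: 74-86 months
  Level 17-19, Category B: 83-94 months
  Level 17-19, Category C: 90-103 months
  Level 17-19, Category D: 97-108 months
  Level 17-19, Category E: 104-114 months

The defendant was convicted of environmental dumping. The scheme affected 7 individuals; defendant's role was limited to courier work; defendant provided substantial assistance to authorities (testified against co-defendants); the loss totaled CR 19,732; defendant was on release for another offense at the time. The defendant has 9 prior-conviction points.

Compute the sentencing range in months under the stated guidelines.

Base offense level for environmental dumping: 16.
R1 applies: 16 − 3 = 13.
R2 applies: 13 + 2 = 15.
R4 applies (level before this adjustment is 15 ≥ 10, so +6): 15 + 6 = 21.
R5 applies: 21 − 3 = 18.
R6 applies (level before this adjustment is 18 ≥ 10, so +3): 18 + 3 = 21.
Level 21 exceeds the maximum of 19; capped at 19.
Final offense level: 19.
Criminal history: 9 prior points → Category C (8-10).
Level 19 falls in the 17-19 band.
Grid: Level 17-19 × Category C = 90-103 months.

90-103 months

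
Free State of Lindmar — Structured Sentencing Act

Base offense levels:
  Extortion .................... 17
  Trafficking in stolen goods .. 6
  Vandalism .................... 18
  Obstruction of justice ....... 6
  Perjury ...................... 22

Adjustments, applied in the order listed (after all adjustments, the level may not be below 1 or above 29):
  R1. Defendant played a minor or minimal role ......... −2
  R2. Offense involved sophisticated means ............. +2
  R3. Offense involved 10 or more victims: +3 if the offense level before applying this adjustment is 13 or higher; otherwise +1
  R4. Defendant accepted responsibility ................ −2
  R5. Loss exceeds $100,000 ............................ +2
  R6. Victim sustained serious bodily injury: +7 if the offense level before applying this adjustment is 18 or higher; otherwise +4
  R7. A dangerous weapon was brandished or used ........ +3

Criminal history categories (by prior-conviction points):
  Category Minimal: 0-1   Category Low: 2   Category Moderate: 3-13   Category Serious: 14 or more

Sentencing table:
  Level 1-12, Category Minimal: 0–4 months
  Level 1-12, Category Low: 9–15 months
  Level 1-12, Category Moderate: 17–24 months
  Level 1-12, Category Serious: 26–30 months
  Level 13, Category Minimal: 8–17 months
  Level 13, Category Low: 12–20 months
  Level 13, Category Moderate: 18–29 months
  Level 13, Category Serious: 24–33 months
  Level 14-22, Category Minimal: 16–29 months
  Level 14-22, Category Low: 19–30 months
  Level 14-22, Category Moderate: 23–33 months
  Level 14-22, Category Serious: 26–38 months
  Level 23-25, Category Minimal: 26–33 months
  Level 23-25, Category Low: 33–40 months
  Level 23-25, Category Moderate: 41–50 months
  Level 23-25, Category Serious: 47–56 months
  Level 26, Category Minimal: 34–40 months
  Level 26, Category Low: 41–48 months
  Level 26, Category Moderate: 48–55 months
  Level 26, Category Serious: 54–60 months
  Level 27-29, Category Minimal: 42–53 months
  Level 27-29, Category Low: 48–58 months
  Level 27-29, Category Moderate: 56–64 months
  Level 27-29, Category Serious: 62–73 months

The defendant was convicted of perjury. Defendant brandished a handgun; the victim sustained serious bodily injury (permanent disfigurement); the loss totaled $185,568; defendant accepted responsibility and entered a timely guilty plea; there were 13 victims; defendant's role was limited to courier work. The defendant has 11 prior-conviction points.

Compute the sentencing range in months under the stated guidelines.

56-64 months

Base offense level for perjury: 22.
R1 applies: 22 − 2 = 20.
R3 applies (level before this adjustment is 20 ≥ 13, so +3): 20 + 3 = 23.
R4 applies: 23 − 2 = 21.
R5 applies: 21 + 2 = 23.
R6 applies (level before this adjustment is 23 ≥ 18, so +7): 23 + 7 = 30.
R7 applies: 30 + 3 = 33.
Level 33 exceeds the maximum of 29; capped at 29.
Final offense level: 29.
Criminal history: 11 prior points → Category Moderate (3-13).
Level 29 falls in the 27-29 band.
Grid: Level 27-29 × Category Moderate = 56-64 months.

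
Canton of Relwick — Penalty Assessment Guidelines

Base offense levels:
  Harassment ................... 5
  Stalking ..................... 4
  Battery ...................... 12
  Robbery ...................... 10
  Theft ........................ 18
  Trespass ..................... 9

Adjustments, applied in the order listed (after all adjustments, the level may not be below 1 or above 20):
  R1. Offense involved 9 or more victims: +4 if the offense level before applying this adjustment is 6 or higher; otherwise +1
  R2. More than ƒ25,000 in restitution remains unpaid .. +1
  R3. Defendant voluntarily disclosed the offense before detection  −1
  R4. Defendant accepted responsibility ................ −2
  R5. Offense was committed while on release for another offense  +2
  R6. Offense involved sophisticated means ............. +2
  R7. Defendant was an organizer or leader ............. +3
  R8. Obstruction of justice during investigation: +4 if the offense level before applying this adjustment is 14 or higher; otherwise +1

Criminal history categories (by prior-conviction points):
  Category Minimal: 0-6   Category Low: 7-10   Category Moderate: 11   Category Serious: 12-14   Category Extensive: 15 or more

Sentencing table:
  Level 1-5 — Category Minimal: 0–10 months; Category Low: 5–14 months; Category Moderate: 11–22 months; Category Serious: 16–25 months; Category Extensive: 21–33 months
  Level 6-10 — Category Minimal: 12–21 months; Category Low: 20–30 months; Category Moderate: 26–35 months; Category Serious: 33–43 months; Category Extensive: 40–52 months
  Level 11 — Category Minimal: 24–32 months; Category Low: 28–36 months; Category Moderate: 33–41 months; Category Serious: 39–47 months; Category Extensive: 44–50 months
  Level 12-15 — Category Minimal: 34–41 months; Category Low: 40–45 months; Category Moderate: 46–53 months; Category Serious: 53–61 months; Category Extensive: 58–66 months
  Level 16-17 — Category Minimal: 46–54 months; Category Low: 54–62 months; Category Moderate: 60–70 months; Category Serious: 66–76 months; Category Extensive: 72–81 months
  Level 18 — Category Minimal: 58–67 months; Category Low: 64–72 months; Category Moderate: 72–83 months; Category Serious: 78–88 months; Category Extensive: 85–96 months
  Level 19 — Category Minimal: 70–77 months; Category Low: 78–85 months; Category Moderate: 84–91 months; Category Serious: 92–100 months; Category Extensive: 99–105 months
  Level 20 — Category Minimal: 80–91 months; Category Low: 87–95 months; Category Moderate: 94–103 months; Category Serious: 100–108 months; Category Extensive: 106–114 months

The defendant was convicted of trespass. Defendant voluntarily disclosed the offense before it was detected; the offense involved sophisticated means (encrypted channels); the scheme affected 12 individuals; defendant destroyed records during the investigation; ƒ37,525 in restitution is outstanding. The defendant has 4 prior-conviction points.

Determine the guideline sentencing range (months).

Base offense level for trespass: 9.
R1 applies (level before this adjustment is 9 ≥ 6, so +4): 9 + 4 = 13.
R2 applies: 13 + 1 = 14.
R3 applies: 14 − 1 = 13.
R4 does not apply.
R5 does not apply.
R6 applies: 13 + 2 = 15.
R8 applies (level before this adjustment is 15 ≥ 14, so +4): 15 + 4 = 19.
Final offense level: 19.
Criminal history: 4 prior points → Category Minimal (0-6).
Level 19 falls in the 19 band.
Grid: Level 19 × Category Minimal = 70-77 months.

70-77 months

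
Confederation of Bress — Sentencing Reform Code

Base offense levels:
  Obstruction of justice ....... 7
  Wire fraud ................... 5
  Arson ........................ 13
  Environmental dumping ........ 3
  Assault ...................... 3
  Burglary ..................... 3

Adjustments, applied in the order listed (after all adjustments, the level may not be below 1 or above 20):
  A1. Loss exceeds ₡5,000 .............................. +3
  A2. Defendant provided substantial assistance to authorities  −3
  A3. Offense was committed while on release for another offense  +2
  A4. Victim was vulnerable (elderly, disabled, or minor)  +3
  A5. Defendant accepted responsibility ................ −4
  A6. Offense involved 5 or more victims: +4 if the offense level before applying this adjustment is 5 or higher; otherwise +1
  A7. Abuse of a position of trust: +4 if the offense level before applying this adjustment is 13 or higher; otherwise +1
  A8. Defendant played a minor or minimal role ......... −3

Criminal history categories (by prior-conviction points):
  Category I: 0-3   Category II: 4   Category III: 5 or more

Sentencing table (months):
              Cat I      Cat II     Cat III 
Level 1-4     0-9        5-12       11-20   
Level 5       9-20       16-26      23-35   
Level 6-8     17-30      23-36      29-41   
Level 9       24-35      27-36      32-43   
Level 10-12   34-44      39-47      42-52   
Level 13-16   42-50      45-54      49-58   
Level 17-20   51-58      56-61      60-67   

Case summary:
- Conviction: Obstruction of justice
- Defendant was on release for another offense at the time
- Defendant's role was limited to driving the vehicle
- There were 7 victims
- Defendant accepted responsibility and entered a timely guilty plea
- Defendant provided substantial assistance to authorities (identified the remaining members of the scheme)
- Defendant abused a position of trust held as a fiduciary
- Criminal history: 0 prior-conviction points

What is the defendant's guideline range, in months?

Base offense level for obstruction of justice: 7.
A1 does not apply.
A2 applies: 7 − 3 = 4.
A3 applies: 4 + 2 = 6.
A4 does not apply.
A5 applies: 6 − 4 = 2.
A6 applies (level before this adjustment is 2 < 5, so +1): 2 + 1 = 3.
A7 applies (level before this adjustment is 3 < 13, so +1): 3 + 1 = 4.
A8 applies: 4 − 3 = 1.
Final offense level: 1.
Criminal history: 0 prior points → Category I (0-3).
Level 1 falls in the 1-4 band.
Grid: Level 1-4 × Category I = 0-9 months.

0-9 months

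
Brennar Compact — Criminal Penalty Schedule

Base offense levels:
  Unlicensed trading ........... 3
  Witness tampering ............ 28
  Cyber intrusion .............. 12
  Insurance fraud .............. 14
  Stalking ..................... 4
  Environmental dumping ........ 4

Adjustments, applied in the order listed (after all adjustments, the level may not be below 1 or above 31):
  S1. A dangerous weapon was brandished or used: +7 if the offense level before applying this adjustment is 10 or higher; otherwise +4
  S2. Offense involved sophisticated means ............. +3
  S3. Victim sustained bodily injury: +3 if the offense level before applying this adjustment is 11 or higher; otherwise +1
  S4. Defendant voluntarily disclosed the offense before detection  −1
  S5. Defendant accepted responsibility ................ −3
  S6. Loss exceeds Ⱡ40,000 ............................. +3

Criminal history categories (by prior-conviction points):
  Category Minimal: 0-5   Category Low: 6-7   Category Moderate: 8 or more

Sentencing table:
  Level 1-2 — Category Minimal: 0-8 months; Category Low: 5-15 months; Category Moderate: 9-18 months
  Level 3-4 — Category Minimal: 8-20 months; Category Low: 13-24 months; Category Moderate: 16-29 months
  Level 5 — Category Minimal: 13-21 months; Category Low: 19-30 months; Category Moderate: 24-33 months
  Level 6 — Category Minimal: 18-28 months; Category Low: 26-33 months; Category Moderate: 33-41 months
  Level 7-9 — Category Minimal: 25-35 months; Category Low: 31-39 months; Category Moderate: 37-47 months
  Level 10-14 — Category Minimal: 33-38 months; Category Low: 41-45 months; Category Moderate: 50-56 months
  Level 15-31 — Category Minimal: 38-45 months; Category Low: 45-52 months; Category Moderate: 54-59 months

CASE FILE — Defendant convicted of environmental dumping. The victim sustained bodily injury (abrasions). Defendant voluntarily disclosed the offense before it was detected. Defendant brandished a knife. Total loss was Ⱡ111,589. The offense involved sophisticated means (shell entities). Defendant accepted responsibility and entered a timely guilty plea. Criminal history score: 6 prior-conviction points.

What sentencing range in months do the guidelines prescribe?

Base offense level for environmental dumping: 4.
S1 applies (level before this adjustment is 4 < 10, so +4): 4 + 4 = 8.
S2 applies: 8 + 3 = 11.
S3 applies (level before this adjustment is 11 ≥ 11, so +3): 11 + 3 = 14.
S4 applies: 14 − 1 = 13.
S5 applies: 13 − 3 = 10.
S6 applies: 10 + 3 = 13.
Final offense level: 13.
Criminal history: 6 prior points → Category Low (6-7).
Level 13 falls in the 10-14 band.
Grid: Level 10-14 × Category Low = 41-45 months.

41-45 months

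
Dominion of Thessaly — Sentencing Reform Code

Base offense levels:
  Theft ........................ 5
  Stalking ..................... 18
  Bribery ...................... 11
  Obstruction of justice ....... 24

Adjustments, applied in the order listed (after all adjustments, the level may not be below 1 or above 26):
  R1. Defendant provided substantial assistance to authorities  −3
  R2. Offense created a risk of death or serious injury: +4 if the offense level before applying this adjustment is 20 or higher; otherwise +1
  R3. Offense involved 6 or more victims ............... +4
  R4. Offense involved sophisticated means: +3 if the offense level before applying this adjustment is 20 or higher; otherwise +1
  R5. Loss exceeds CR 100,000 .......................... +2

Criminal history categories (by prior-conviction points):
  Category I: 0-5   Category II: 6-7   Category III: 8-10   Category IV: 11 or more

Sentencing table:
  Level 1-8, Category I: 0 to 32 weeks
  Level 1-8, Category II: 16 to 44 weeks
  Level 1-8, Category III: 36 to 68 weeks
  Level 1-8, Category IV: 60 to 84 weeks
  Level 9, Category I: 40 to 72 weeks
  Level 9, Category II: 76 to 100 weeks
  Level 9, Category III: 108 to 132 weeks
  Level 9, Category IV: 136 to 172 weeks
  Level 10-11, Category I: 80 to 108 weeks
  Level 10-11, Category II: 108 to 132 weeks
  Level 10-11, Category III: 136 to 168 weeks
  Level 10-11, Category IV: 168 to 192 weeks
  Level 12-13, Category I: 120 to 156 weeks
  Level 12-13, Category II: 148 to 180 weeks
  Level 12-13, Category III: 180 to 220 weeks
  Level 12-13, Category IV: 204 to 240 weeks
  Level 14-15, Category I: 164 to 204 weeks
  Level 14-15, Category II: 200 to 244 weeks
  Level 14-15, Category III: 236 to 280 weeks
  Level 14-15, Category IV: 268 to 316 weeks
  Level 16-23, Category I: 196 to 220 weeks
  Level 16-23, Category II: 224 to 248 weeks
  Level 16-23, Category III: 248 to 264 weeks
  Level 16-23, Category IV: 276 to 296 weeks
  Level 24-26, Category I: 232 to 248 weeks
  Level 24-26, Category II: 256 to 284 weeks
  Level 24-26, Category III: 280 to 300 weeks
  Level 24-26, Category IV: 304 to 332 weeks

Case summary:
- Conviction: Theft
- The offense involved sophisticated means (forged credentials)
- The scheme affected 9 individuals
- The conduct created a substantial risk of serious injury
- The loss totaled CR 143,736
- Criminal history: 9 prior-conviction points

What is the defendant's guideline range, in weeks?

Base offense level for theft: 5.
R2 applies (level before this adjustment is 5 < 20, so +1): 5 + 1 = 6.
R3 applies: 6 + 4 = 10.
R4 applies (level before this adjustment is 10 < 20, so +1): 10 + 1 = 11.
R5 applies: 11 + 2 = 13.
Final offense level: 13.
Criminal history: 9 prior points → Category III (8-10).
Level 13 falls in the 12-13 band.
Grid: Level 12-13 × Category III = 180-220 weeks.

180-220 weeks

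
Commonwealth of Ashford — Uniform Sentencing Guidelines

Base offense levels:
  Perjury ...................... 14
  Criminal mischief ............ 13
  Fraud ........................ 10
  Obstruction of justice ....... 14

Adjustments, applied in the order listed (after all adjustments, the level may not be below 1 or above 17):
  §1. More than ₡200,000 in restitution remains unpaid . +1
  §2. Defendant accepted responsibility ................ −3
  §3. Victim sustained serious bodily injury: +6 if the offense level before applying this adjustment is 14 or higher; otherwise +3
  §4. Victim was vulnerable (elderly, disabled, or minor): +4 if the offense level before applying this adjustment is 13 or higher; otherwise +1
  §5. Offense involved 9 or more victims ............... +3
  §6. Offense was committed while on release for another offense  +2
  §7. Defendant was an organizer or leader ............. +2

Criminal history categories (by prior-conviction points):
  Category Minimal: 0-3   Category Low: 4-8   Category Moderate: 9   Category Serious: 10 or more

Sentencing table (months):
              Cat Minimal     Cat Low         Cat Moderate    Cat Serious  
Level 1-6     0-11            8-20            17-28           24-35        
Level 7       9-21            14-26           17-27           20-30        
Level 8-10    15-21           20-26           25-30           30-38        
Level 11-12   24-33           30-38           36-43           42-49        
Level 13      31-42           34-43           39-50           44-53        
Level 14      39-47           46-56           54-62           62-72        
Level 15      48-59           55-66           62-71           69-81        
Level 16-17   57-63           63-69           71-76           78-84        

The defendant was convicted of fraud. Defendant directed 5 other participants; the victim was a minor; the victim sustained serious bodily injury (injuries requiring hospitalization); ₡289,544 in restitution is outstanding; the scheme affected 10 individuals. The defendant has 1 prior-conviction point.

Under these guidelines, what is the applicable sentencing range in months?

Base offense level for fraud: 10.
§1 applies: 10 + 1 = 11.
§3 applies (level before this adjustment is 11 < 14, so +3): 11 + 3 = 14.
§4 applies (level before this adjustment is 14 ≥ 13, so +4): 14 + 4 = 18.
§5 applies: 18 + 3 = 21.
§6 does not apply.
§7 applies: 21 + 2 = 23.
Level 23 exceeds the maximum of 17; capped at 17.
Final offense level: 17.
Criminal history: 1 prior point → Category Minimal (0-3).
Level 17 falls in the 16-17 band.
Grid: Level 16-17 × Category Minimal = 57-63 months.

57-63 months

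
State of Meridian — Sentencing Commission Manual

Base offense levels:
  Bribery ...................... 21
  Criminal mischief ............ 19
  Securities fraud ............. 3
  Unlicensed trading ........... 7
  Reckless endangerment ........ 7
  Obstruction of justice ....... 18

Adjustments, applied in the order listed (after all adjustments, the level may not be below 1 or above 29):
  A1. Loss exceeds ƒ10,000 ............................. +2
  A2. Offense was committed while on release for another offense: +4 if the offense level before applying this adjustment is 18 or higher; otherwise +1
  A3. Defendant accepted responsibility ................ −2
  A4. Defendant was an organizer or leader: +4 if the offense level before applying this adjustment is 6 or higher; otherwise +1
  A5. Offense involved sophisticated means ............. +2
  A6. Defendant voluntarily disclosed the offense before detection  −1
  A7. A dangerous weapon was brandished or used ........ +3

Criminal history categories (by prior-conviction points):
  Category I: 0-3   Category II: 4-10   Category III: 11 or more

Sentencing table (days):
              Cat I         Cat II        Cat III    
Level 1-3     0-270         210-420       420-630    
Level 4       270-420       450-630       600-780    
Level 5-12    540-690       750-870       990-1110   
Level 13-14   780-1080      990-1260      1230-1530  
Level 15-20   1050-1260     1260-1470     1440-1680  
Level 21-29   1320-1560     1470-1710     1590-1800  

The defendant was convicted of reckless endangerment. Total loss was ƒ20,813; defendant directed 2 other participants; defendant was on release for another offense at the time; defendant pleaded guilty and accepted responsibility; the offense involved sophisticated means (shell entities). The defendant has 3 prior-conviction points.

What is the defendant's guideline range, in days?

Base offense level for reckless endangerment: 7.
A1 applies: 7 + 2 = 9.
A2 applies (level before this adjustment is 9 < 18, so +1): 9 + 1 = 10.
A3 applies: 10 − 2 = 8.
A4 applies (level before this adjustment is 8 ≥ 6, so +4): 8 + 4 = 12.
A5 applies: 12 + 2 = 14.
A7 does not apply.
Final offense level: 14.
Criminal history: 3 prior points → Category I (0-3).
Level 14 falls in the 13-14 band.
Grid: Level 13-14 × Category I = 780-1080 days.

780-1080 days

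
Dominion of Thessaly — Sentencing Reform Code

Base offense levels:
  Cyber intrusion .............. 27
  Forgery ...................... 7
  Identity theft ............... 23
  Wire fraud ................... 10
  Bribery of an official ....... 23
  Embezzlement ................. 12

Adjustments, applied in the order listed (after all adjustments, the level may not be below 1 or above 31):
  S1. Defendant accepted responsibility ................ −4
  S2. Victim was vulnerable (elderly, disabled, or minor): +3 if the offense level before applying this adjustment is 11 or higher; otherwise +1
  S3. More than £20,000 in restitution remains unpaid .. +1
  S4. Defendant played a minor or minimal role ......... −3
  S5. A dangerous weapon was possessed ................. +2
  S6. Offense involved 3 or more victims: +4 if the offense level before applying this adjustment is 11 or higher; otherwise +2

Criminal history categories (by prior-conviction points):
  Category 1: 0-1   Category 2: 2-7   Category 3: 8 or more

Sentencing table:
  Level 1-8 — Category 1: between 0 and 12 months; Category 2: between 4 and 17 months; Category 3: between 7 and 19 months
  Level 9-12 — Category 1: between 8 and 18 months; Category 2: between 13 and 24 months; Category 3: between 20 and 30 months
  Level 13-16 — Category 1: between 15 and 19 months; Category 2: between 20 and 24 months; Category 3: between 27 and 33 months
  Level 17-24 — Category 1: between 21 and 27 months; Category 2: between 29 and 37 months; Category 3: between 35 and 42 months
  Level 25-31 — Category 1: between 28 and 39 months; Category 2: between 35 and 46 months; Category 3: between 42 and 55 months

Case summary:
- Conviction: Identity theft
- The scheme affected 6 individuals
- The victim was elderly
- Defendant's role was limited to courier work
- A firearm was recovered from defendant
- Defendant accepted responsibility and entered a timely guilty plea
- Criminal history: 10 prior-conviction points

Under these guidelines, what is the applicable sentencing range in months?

Base offense level for identity theft: 23.
S1 applies: 23 − 4 = 19.
S2 applies (level before this adjustment is 19 ≥ 11, so +3): 19 + 3 = 22.
S3 does not apply.
S4 applies: 22 − 3 = 19.
S5 applies: 19 + 2 = 21.
S6 applies (level before this adjustment is 21 ≥ 11, so +4): 21 + 4 = 25.
Final offense level: 25.
Criminal history: 10 prior points → Category 3 (8+).
Level 25 falls in the 25-31 band.
Grid: Level 25-31 × Category 3 = 42-55 months.

42-55 months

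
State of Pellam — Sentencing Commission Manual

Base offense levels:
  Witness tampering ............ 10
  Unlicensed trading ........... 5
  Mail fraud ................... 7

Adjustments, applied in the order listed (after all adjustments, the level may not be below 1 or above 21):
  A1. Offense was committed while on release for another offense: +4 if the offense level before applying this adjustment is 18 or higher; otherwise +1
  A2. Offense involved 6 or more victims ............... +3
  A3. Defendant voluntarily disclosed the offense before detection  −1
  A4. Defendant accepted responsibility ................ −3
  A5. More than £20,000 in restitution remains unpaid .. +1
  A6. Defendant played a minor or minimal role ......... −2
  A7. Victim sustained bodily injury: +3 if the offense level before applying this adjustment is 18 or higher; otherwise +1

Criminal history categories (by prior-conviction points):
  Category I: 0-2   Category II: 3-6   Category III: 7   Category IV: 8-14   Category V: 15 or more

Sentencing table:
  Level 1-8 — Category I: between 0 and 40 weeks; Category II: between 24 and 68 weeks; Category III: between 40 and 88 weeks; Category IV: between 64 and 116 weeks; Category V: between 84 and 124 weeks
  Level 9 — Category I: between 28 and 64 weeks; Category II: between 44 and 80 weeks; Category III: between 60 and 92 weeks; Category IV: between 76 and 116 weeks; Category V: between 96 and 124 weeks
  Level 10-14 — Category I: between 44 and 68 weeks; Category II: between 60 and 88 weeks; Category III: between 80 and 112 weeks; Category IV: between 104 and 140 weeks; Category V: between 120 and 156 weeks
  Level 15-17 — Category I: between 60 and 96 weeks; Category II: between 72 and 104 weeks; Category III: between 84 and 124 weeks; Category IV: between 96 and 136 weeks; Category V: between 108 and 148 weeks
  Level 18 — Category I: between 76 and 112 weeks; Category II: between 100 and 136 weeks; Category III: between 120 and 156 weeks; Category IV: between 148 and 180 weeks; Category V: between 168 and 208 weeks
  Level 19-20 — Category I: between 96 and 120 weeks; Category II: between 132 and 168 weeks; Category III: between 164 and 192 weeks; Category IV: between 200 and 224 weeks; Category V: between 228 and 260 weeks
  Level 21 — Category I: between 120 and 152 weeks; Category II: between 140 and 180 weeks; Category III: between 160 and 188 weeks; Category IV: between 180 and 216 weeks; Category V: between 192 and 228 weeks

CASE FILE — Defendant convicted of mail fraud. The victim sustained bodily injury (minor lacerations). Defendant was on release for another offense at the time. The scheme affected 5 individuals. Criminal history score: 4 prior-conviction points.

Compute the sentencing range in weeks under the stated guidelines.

44-80 weeks

Base offense level for mail fraud: 7.
A1 applies (level before this adjustment is 7 < 18, so +1): 7 + 1 = 8.
A2 does not apply.
A4 does not apply.
A5 does not apply.
A7 applies (level before this adjustment is 8 < 18, so +1): 8 + 1 = 9.
Final offense level: 9.
Criminal history: 4 prior points → Category II (3-6).
Level 9 falls in the 9 band.
Grid: Level 9 × Category II = 44-80 weeks.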